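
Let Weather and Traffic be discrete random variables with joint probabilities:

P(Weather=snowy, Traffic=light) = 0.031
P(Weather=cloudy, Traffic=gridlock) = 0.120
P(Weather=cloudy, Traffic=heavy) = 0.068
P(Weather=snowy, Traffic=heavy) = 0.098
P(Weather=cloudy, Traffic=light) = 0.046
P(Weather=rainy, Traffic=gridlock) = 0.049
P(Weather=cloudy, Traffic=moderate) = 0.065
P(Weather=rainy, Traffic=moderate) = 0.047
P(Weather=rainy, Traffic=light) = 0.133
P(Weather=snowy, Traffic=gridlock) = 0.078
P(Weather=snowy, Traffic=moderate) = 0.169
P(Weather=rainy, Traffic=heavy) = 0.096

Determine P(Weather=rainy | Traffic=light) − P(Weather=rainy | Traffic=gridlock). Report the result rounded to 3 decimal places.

P(Traffic=light) = 0.046 + 0.133 + 0.031 = 0.210; P(Weather=rainy | Traffic=light) = 0.133/0.210 = 0.6333.
P(Traffic=gridlock) = 0.120 + 0.049 + 0.078 = 0.247; P(Weather=rainy | Traffic=gridlock) = 0.049/0.247 = 0.1984.
Difference = 0.435.

0.435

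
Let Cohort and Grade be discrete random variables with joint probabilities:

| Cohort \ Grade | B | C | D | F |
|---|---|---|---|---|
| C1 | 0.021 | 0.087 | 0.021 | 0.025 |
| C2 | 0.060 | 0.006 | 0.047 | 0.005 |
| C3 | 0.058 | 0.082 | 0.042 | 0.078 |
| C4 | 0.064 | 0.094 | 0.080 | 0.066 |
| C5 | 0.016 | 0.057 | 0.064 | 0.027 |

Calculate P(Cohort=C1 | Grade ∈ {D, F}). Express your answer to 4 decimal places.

0.1011

P(Grade=D) = 0.021 + 0.047 + 0.042 + 0.080 + 0.064 = 0.254.
P(Grade=F) = 0.025 + 0.005 + 0.078 + 0.066 + 0.027 = 0.201.
P(Grade ∈ {D, F}) = 0.254 + 0.201 = 0.455; P(Cohort=C1, Grade ∈ {D, F}) = 0.021 + 0.025 = 0.046.
P(Cohort=C1 | Grade ∈ {D, F}) = 0.046/0.455 = 0.1011.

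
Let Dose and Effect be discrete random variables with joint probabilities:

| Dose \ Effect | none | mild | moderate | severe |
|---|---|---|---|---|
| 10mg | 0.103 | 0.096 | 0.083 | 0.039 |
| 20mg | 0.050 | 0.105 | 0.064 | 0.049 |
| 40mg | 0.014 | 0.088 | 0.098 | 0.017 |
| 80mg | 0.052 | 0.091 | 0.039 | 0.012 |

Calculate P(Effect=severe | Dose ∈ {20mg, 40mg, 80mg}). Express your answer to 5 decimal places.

0.11487

P(Dose=20mg) = 0.050 + 0.105 + 0.064 + 0.049 = 0.268.
P(Dose=40mg) = 0.014 + 0.088 + 0.098 + 0.017 = 0.217.
P(Dose=80mg) = 0.052 + 0.091 + 0.039 + 0.012 = 0.194.
P(Dose ∈ {20mg, 40mg, 80mg}) = 0.268 + 0.217 + 0.194 = 0.679; P(Effect=severe, Dose ∈ {20mg, 40mg, 80mg}) = 0.049 + 0.017 + 0.012 = 0.078.
P(Effect=severe | Dose ∈ {20mg, 40mg, 80mg}) = 0.078/0.679 = 0.11487.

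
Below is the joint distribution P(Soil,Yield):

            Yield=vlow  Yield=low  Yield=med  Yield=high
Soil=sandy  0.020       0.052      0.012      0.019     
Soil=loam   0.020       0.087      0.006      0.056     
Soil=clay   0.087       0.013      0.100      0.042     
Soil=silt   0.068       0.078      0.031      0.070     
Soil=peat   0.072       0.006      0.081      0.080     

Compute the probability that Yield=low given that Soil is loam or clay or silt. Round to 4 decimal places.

0.2705

P(Soil=loam) = 0.020 + 0.087 + 0.006 + 0.056 = 0.169.
P(Soil=clay) = 0.087 + 0.013 + 0.100 + 0.042 = 0.242.
P(Soil=silt) = 0.068 + 0.078 + 0.031 + 0.070 = 0.247.
P(Soil ∈ {loam, clay, silt}) = 0.169 + 0.242 + 0.247 = 0.658; P(Yield=low, Soil ∈ {loam, clay, silt}) = 0.087 + 0.013 + 0.078 = 0.178.
P(Yield=low | Soil ∈ {loam, clay, silt}) = 0.178/0.658 = 0.2705.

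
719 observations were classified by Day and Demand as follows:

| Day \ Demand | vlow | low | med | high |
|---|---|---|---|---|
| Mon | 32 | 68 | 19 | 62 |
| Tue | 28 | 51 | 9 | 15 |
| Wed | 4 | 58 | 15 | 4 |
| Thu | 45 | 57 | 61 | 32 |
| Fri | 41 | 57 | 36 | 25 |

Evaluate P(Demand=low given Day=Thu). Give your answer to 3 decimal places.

0.292

Total with Day=Thu: 45 + 57 + 61 + 32 = 195.
P(Demand=low | Day=Thu) = 57/195 = 0.292.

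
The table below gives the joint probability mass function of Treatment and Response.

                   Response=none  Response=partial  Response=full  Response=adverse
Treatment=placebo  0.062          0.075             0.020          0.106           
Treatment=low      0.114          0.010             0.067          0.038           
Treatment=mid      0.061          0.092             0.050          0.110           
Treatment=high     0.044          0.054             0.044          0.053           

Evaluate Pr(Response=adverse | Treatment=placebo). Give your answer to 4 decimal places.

0.4030

P(Treatment=placebo) = 0.062 + 0.075 + 0.020 + 0.106 = 0.263.
P(Response=adverse | Treatment=placebo) = 0.106/0.263 = 0.4030.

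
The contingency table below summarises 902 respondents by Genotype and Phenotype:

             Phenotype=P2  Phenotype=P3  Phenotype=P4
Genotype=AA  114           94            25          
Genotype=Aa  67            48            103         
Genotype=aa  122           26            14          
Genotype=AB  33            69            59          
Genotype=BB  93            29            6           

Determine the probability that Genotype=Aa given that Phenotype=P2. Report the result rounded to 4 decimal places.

0.1562

Total with Phenotype=P2: 114 + 67 + 122 + 33 + 93 = 429.
P(Genotype=Aa | Phenotype=P2) = 67/429 = 0.1562.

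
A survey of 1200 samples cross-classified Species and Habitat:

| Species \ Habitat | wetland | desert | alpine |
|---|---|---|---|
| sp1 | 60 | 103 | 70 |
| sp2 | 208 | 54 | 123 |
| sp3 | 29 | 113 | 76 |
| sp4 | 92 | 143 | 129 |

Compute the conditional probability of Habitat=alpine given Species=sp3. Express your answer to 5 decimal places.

0.34862

Total with Species=sp3: 29 + 113 + 76 = 218.
P(Habitat=alpine | Species=sp3) = 76/218 = 0.34862.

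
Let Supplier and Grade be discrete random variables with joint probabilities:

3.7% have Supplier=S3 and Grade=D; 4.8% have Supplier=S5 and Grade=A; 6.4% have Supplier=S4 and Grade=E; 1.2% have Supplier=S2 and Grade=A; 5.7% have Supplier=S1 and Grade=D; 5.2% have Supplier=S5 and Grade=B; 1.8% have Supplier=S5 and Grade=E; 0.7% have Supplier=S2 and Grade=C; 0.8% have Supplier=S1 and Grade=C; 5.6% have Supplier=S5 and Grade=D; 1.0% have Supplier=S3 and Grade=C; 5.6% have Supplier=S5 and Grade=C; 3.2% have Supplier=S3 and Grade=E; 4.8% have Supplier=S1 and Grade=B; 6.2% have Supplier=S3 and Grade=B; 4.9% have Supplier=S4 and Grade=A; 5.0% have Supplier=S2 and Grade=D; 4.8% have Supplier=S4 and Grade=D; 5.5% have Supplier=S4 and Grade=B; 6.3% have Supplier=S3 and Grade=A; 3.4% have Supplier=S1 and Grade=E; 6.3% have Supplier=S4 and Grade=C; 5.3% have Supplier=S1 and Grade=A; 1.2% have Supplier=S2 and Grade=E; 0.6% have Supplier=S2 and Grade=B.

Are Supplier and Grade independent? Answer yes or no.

P(Supplier=S2) = 0.087 and P(Grade=D) = 0.248, so their product is 0.02158, but P(Supplier=S2, Grade=D) = 0.050. Since these differ, Supplier and Grade are not independent.

no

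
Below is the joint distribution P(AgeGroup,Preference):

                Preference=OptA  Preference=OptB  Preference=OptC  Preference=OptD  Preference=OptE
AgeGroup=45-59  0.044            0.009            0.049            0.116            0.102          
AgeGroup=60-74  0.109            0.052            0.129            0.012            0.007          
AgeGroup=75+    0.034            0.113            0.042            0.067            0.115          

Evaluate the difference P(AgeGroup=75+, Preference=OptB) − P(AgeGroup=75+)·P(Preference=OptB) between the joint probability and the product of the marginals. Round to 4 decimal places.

P(AgeGroup=75+) = 0.034 + 0.113 + 0.042 + 0.067 + 0.115 = 0.371.
P(Preference=OptB) = 0.009 + 0.052 + 0.113 = 0.174.
P(AgeGroup=75+, Preference=OptB) − P(AgeGroup=75+)P(Preference=OptB) = 0.113 − 0.371×0.174 = 0.0484.

0.0484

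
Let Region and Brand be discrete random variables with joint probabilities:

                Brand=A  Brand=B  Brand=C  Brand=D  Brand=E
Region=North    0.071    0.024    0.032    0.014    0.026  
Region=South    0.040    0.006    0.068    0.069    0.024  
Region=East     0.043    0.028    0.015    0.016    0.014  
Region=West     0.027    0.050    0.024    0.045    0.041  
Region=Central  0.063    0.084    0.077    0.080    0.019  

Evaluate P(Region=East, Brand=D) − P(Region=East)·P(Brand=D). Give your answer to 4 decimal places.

-0.0100

P(Region=East) = 0.043 + 0.028 + 0.015 + 0.016 + 0.014 = 0.116.
P(Brand=D) = 0.014 + 0.069 + 0.016 + 0.045 + 0.080 = 0.224.
P(Region=East, Brand=D) − P(Region=East)P(Brand=D) = 0.016 − 0.116×0.224 = -0.0100.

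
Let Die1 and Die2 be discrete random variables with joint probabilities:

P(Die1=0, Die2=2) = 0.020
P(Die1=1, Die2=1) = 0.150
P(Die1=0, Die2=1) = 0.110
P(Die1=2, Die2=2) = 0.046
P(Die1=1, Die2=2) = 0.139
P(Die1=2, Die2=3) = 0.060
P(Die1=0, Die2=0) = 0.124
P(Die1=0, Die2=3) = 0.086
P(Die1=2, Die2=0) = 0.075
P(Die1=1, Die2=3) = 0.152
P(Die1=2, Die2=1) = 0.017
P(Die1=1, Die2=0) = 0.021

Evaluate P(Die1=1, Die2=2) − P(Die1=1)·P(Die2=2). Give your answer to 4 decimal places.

P(Die1=1) = 0.021 + 0.150 + 0.139 + 0.152 = 0.462.
P(Die2=2) = 0.020 + 0.139 + 0.046 = 0.205.
P(Die1=1, Die2=2) − P(Die1=1)P(Die2=2) = 0.139 − 0.462×0.205 = 0.0443.

0.0443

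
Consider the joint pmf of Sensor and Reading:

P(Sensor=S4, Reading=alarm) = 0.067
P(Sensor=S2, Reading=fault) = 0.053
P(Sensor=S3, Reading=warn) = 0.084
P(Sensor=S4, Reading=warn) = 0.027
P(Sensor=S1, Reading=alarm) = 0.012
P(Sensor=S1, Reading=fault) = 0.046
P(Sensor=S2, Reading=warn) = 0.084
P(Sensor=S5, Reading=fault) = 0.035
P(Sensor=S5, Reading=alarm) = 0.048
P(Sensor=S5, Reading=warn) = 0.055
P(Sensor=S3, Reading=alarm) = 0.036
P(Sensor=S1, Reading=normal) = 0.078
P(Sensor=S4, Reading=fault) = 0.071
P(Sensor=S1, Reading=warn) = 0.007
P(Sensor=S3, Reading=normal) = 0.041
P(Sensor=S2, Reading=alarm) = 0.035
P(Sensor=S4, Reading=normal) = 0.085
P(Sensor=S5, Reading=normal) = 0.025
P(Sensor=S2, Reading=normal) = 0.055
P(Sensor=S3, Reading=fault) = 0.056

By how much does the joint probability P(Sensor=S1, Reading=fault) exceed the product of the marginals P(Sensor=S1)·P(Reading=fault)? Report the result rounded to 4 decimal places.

0.0087

P(Sensor=S1) = 0.078 + 0.007 + 0.012 + 0.046 = 0.143.
P(Reading=fault) = 0.046 + 0.053 + 0.056 + 0.071 + 0.035 = 0.261.
P(Sensor=S1, Reading=fault) − P(Sensor=S1)P(Reading=fault) = 0.046 − 0.143×0.261 = 0.0087.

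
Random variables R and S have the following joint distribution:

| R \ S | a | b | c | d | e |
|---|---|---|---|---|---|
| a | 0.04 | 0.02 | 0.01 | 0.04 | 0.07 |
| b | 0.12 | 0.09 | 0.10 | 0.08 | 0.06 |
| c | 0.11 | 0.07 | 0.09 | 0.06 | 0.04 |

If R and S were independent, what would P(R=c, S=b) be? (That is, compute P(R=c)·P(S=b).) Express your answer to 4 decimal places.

0.0666

P(R=c) = 0.11 + 0.07 + 0.09 + 0.06 + 0.04 = 0.37.
P(S=b) = 0.02 + 0.09 + 0.07 = 0.18.
Product: 0.37 × 0.18 = 0.0666.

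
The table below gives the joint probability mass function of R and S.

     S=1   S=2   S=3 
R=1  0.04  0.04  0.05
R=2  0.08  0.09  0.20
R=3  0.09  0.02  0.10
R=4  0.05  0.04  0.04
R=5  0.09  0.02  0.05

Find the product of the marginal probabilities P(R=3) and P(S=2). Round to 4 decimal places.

P(R=3) = 0.09 + 0.02 + 0.10 = 0.21.
P(S=2) = 0.04 + 0.09 + 0.02 + 0.04 + 0.02 = 0.21.
Product: 0.21 × 0.21 = 0.0441.

0.0441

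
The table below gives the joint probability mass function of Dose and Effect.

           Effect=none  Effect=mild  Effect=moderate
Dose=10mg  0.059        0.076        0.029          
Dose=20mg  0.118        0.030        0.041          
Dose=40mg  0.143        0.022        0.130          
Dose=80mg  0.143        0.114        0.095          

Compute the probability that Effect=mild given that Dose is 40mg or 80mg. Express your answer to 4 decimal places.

P(Dose=40mg) = 0.143 + 0.022 + 0.130 = 0.295.
P(Dose=80mg) = 0.143 + 0.114 + 0.095 = 0.352.
P(Dose ∈ {40mg, 80mg}) = 0.295 + 0.352 = 0.647; P(Effect=mild, Dose ∈ {40mg, 80mg}) = 0.022 + 0.114 = 0.136.
P(Effect=mild | Dose ∈ {40mg, 80mg}) = 0.136/0.647 = 0.2102.

0.2102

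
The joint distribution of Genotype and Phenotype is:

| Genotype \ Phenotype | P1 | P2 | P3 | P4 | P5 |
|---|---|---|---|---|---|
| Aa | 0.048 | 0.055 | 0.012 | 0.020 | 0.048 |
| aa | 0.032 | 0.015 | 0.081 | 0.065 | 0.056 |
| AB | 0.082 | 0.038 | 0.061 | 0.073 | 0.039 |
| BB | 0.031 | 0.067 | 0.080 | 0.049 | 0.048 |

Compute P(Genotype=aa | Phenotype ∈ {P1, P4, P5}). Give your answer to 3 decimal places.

P(Phenotype=P1) = 0.048 + 0.032 + 0.082 + 0.031 = 0.193.
P(Phenotype=P4) = 0.020 + 0.065 + 0.073 + 0.049 = 0.207.
P(Phenotype=P5) = 0.048 + 0.056 + 0.039 + 0.048 = 0.191.
P(Phenotype ∈ {P1, P4, P5}) = 0.193 + 0.207 + 0.191 = 0.591; P(Genotype=aa, Phenotype ∈ {P1, P4, P5}) = 0.032 + 0.065 + 0.056 = 0.153.
P(Genotype=aa | Phenotype ∈ {P1, P4, P5}) = 0.153/0.591 = 0.259.

0.259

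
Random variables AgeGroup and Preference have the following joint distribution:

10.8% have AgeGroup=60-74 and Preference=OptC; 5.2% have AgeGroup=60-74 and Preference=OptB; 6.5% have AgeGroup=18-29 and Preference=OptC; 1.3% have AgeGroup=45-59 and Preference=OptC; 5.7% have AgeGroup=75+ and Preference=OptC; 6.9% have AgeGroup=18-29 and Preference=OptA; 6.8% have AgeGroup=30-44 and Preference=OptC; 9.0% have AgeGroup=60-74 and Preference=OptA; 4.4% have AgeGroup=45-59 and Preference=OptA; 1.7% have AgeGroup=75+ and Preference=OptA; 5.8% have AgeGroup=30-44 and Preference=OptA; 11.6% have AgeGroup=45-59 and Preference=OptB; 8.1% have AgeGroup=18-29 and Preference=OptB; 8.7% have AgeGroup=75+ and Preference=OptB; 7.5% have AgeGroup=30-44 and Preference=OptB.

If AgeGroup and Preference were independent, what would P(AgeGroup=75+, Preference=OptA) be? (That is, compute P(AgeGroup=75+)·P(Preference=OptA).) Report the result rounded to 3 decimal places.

0.045

P(AgeGroup=75+) = 0.017 + 0.087 + 0.057 = 0.161.
P(Preference=OptA) = 0.069 + 0.058 + 0.044 + 0.090 + 0.017 = 0.278.
Product: 0.161 × 0.278 = 0.045.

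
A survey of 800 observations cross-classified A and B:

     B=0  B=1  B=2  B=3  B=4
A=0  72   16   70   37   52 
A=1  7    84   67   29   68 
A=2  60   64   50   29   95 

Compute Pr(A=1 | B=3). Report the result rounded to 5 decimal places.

0.30526

Total with B=3: 37 + 29 + 29 = 95.
P(A=1 | B=3) = 29/95 = 0.30526.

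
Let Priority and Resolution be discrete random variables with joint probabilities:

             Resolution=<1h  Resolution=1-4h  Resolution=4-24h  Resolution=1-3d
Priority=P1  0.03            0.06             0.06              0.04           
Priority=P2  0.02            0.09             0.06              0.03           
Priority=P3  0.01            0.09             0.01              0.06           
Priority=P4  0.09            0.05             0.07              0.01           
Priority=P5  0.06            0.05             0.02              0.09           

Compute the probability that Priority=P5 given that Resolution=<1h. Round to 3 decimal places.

0.286

P(Resolution=<1h) = 0.03 + 0.02 + 0.01 + 0.09 + 0.06 = 0.21.
P(Priority=P5 | Resolution=<1h) = 0.06/0.21 = 0.286.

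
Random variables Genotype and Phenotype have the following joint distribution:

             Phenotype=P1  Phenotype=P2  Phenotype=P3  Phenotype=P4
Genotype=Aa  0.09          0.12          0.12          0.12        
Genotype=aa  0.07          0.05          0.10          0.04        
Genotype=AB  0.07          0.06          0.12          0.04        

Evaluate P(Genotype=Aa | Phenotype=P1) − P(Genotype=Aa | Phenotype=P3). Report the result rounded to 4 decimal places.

0.0384

P(Phenotype=P1) = 0.09 + 0.07 + 0.07 = 0.23; P(Genotype=Aa | Phenotype=P1) = 0.09/0.23 = 0.39130.
P(Phenotype=P3) = 0.12 + 0.10 + 0.12 = 0.34; P(Genotype=Aa | Phenotype=P3) = 0.12/0.34 = 0.35294.
Difference = 0.0384.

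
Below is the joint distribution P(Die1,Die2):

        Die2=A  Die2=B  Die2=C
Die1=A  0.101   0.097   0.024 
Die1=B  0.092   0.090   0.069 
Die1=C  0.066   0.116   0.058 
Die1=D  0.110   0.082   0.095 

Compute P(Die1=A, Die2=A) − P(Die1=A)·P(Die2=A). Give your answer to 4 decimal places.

0.0191

P(Die1=A) = 0.101 + 0.097 + 0.024 = 0.222.
P(Die2=A) = 0.101 + 0.092 + 0.066 + 0.110 = 0.369.
P(Die1=A, Die2=A) − P(Die1=A)P(Die2=A) = 0.101 − 0.222×0.369 = 0.0191.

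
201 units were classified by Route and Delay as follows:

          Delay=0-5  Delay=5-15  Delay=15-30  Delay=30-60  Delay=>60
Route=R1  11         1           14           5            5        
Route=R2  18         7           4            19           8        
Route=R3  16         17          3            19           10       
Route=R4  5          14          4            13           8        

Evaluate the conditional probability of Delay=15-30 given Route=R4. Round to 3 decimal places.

0.091

Total with Route=R4: 5 + 14 + 4 + 13 + 8 = 44.
P(Delay=15-30 | Route=R4) = 4/44 = 0.091.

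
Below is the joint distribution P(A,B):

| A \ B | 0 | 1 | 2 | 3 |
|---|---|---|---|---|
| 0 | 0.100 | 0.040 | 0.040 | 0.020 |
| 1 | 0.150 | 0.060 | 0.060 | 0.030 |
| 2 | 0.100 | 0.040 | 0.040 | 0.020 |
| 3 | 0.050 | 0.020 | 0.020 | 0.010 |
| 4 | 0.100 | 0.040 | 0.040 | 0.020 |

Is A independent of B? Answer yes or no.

yes

Every cell satisfies P(A,B) = P(A)·P(B). For instance P(A=3) = 0.100, P(B=1) = 0.200, and 0.100×0.200 = 0.020 matches the joint entry. So A and B are independent.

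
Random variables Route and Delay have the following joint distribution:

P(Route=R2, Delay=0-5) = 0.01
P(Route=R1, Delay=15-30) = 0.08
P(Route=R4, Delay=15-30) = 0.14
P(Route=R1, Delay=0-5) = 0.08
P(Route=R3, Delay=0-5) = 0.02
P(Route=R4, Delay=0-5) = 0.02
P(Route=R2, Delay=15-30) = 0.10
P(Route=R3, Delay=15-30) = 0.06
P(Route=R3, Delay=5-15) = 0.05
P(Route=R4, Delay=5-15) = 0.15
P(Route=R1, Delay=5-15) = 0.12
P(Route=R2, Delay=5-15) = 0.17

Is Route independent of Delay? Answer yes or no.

P(Route=R1) = 0.28 and P(Delay=0-5) = 0.13, so their product is 0.0364, but P(Route=R1, Delay=0-5) = 0.08. Since these differ, Route and Delay are not independent.

no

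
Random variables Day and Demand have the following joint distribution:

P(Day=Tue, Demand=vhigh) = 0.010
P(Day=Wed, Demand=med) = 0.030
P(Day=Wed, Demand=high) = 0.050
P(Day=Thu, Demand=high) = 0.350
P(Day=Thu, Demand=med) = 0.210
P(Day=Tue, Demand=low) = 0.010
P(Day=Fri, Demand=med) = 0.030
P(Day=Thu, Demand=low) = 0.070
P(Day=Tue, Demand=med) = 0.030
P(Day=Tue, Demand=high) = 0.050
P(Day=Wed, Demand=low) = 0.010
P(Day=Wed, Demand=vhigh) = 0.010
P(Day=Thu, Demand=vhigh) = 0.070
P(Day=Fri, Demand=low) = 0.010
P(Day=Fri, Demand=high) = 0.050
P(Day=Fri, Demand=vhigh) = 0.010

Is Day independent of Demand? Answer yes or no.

yes

Every cell satisfies P(Day,Demand) = P(Day)·P(Demand). For instance P(Day=Thu) = 0.700, P(Demand=low) = 0.100, and 0.700×0.100 = 0.070 matches the joint entry. So Day and Demand are independent.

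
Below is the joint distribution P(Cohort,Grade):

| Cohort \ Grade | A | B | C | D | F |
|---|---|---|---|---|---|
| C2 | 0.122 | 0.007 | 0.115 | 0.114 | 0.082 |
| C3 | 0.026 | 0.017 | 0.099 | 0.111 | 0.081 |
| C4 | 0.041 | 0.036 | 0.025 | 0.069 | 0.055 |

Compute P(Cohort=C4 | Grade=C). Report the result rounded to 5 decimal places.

0.10460

P(Grade=C) = 0.115 + 0.099 + 0.025 = 0.239.
P(Cohort=C4 | Grade=C) = 0.025/0.239 = 0.10460.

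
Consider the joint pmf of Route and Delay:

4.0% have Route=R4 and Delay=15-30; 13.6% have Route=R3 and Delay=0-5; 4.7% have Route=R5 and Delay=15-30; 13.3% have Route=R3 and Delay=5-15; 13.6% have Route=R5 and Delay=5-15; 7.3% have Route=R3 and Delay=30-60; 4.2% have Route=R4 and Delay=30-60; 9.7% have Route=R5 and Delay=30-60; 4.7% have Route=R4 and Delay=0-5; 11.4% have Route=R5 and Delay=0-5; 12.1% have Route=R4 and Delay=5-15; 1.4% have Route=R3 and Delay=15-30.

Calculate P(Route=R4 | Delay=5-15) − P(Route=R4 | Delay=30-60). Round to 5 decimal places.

P(Delay=5-15) = 0.133 + 0.121 + 0.136 = 0.390; P(Route=R4 | Delay=5-15) = 0.121/0.390 = 0.310256.
P(Delay=30-60) = 0.073 + 0.042 + 0.097 = 0.212; P(Route=R4 | Delay=30-60) = 0.042/0.212 = 0.198113.
Difference = 0.11214.

0.11214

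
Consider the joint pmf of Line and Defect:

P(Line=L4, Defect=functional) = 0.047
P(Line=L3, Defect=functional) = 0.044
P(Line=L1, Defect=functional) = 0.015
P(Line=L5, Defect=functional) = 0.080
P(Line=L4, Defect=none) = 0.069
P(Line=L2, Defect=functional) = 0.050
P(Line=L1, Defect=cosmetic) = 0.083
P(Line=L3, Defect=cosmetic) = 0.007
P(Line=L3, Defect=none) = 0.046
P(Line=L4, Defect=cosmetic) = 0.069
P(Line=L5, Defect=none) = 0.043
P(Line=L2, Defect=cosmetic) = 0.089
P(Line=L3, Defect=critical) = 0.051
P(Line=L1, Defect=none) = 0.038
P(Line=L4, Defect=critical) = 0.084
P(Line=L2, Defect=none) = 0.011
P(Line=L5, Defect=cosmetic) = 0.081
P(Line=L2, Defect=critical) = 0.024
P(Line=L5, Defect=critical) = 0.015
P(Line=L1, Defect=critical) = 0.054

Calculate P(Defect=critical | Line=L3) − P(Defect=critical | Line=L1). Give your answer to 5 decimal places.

P(Line=L3) = 0.046 + 0.007 + 0.044 + 0.051 = 0.148; P(Defect=critical | Line=L3) = 0.051/0.148 = 0.344595.
P(Line=L1) = 0.038 + 0.083 + 0.015 + 0.054 = 0.190; P(Defect=critical | Line=L1) = 0.054/0.190 = 0.284211.
Difference = 0.06038.

0.06038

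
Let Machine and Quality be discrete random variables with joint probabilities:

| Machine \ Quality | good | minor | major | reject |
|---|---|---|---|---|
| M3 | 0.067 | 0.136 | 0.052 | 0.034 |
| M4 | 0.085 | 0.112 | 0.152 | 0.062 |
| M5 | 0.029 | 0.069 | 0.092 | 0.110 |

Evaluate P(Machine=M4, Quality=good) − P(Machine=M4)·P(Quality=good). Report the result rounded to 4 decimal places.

P(Machine=M4) = 0.085 + 0.112 + 0.152 + 0.062 = 0.411.
P(Quality=good) = 0.067 + 0.085 + 0.029 = 0.181.
P(Machine=M4, Quality=good) − P(Machine=M4)P(Quality=good) = 0.085 − 0.411×0.181 = 0.0106.

0.0106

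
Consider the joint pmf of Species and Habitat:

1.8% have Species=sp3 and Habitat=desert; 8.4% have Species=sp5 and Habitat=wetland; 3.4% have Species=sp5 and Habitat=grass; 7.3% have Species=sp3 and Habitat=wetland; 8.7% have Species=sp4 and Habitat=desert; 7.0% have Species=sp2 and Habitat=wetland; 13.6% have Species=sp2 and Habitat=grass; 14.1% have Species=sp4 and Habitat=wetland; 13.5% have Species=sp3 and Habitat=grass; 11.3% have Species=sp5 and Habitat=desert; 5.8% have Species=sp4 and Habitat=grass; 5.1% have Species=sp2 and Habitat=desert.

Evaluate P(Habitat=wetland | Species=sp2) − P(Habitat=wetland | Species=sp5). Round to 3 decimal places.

P(Species=sp2) = 0.136 + 0.070 + 0.051 = 0.257; P(Habitat=wetland | Species=sp2) = 0.070/0.257 = 0.2724.
P(Species=sp5) = 0.034 + 0.084 + 0.113 = 0.231; P(Habitat=wetland | Species=sp5) = 0.084/0.231 = 0.3636.
Difference = -0.091.

-0.091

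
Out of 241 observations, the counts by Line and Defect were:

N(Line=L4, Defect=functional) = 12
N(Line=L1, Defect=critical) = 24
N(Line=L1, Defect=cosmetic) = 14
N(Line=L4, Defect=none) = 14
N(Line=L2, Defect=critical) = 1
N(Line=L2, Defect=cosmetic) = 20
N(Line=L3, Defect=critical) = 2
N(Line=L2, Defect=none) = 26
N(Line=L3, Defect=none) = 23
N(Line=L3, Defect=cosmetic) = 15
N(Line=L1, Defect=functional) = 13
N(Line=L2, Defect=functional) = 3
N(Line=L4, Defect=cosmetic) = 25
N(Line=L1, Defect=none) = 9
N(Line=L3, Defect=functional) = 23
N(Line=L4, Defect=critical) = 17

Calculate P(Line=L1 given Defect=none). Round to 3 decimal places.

0.125

Total with Defect=none: 9 + 26 + 23 + 14 = 72.
P(Line=L1 | Defect=none) = 9/72 = 0.125.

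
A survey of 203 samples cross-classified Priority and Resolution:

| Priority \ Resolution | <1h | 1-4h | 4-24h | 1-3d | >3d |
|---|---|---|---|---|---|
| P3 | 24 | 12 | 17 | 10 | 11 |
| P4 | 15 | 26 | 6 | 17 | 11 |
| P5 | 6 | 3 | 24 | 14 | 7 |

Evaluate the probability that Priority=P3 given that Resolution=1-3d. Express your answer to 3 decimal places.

0.244

Total with Resolution=1-3d: 10 + 17 + 14 = 41.
P(Priority=P3 | Resolution=1-3d) = 10/41 = 0.244.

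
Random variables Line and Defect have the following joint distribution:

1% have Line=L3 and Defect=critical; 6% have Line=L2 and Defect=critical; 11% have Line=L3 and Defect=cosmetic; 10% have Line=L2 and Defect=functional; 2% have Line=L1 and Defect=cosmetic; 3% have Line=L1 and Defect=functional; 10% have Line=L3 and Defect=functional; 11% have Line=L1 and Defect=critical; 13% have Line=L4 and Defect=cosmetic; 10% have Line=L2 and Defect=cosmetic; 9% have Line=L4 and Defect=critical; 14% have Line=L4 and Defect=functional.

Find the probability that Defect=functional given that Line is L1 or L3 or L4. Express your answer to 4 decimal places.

0.3649

P(Line=L1) = 0.02 + 0.03 + 0.11 = 0.16.
P(Line=L3) = 0.11 + 0.10 + 0.01 = 0.22.
P(Line=L4) = 0.13 + 0.14 + 0.09 = 0.36.
P(Line ∈ {L1, L3, L4}) = 0.16 + 0.22 + 0.36 = 0.74; P(Defect=functional, Line ∈ {L1, L3, L4}) = 0.03 + 0.10 + 0.14 = 0.27.
P(Defect=functional | Line ∈ {L1, L3, L4}) = 0.27/0.74 = 0.3649.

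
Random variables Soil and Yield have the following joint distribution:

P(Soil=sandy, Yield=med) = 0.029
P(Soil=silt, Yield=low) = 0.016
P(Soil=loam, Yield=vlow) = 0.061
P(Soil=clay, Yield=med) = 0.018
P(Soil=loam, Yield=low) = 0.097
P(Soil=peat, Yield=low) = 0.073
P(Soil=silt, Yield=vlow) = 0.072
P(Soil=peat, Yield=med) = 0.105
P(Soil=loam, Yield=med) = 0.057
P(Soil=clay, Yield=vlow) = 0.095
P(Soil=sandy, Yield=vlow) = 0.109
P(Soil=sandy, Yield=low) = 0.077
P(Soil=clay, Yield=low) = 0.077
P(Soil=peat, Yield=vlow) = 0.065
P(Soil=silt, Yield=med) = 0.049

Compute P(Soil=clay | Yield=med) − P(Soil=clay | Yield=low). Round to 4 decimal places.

-0.1567

P(Yield=med) = 0.029 + 0.057 + 0.018 + 0.049 + 0.105 = 0.258; P(Soil=clay | Yield=med) = 0.018/0.258 = 0.06977.
P(Yield=low) = 0.077 + 0.097 + 0.077 + 0.016 + 0.073 = 0.340; P(Soil=clay | Yield=low) = 0.077/0.340 = 0.22647.
Difference = -0.1567.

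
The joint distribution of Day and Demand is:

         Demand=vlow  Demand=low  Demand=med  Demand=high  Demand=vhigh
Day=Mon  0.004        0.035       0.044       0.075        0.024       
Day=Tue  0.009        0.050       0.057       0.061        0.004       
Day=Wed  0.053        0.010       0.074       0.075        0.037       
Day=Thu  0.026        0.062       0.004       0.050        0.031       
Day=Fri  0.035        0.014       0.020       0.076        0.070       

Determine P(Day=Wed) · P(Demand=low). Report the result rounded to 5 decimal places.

P(Day=Wed) = 0.053 + 0.010 + 0.074 + 0.075 + 0.037 = 0.249.
P(Demand=low) = 0.035 + 0.050 + 0.010 + 0.062 + 0.014 = 0.171.
Product: 0.249 × 0.171 = 0.04258.

0.04258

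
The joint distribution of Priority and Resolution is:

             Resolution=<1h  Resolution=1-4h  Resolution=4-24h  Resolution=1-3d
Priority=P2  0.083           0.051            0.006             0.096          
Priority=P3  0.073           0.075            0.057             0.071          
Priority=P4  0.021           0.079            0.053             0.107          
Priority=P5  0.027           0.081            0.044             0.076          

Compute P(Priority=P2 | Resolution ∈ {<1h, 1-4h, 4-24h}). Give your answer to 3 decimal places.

P(Resolution=<1h) = 0.083 + 0.073 + 0.021 + 0.027 = 0.204.
P(Resolution=1-4h) = 0.051 + 0.075 + 0.079 + 0.081 = 0.286.
P(Resolution=4-24h) = 0.006 + 0.057 + 0.053 + 0.044 = 0.160.
P(Resolution ∈ {<1h, 1-4h, 4-24h}) = 0.204 + 0.286 + 0.160 = 0.650; P(Priority=P2, Resolution ∈ {<1h, 1-4h, 4-24h}) = 0.083 + 0.051 + 0.006 = 0.140.
P(Priority=P2 | Resolution ∈ {<1h, 1-4h, 4-24h}) = 0.140/0.650 = 0.215.

0.215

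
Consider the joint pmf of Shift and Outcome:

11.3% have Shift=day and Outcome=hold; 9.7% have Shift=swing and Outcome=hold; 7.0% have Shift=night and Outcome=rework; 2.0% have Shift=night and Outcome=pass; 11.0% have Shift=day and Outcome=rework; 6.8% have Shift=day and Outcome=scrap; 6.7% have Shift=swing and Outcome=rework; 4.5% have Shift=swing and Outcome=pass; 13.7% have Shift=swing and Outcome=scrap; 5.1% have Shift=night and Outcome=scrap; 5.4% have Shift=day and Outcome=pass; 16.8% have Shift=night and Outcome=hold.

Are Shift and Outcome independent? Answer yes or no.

P(Shift=night) = 0.309 and P(Outcome=hold) = 0.378, so their product is 0.11680, but P(Shift=night, Outcome=hold) = 0.168. Since these differ, Shift and Outcome are not independent.

no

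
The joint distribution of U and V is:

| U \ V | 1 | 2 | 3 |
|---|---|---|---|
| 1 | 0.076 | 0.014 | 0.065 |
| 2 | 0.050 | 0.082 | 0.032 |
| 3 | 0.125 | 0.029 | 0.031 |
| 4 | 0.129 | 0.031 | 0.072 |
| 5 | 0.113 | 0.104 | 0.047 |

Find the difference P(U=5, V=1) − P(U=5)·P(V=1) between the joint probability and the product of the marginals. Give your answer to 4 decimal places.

P(U=5) = 0.113 + 0.104 + 0.047 = 0.264.
P(V=1) = 0.076 + 0.050 + 0.125 + 0.129 + 0.113 = 0.493.
P(U=5, V=1) − P(U=5)P(V=1) = 0.113 − 0.264×0.493 = -0.0172.

-0.0172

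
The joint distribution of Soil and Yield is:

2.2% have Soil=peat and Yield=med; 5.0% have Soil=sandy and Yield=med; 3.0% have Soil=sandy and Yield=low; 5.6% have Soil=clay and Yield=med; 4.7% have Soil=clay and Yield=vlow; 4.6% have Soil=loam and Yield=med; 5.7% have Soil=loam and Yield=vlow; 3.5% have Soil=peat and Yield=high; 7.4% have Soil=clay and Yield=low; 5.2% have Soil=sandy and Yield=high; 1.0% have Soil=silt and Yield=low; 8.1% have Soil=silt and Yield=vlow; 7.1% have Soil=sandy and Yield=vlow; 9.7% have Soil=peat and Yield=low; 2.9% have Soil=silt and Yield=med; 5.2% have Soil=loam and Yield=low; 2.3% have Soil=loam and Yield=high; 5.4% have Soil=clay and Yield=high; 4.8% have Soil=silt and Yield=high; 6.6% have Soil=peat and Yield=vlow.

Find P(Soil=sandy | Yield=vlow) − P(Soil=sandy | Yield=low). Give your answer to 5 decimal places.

P(Yield=vlow) = 0.071 + 0.057 + 0.047 + 0.081 + 0.066 = 0.322; P(Soil=sandy | Yield=vlow) = 0.071/0.322 = 0.220497.
P(Yield=low) = 0.030 + 0.052 + 0.074 + 0.010 + 0.097 = 0.263; P(Soil=sandy | Yield=low) = 0.030/0.263 = 0.114068.
Difference = 0.10643.

0.10643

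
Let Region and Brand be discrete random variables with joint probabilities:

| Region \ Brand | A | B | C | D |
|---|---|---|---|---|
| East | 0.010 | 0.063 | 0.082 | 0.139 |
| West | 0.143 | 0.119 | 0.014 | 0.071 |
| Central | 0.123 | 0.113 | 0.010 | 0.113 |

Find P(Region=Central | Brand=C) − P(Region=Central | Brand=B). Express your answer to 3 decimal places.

P(Brand=C) = 0.082 + 0.014 + 0.010 = 0.106; P(Region=Central | Brand=C) = 0.010/0.106 = 0.0943.
P(Brand=B) = 0.063 + 0.119 + 0.113 = 0.295; P(Region=Central | Brand=B) = 0.113/0.295 = 0.3831.
Difference = -0.289.

-0.289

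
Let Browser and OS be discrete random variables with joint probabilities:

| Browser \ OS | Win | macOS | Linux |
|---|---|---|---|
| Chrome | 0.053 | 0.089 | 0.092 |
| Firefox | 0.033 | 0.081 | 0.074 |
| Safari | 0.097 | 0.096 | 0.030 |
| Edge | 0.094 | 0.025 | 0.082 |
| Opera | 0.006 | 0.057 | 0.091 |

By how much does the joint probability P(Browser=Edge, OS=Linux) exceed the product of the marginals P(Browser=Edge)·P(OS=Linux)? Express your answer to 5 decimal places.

0.00783

P(Browser=Edge) = 0.094 + 0.025 + 0.082 = 0.201.
P(OS=Linux) = 0.092 + 0.074 + 0.030 + 0.082 + 0.091 = 0.369.
P(Browser=Edge, OS=Linux) − P(Browser=Edge)P(OS=Linux) = 0.082 − 0.201×0.369 = 0.00783.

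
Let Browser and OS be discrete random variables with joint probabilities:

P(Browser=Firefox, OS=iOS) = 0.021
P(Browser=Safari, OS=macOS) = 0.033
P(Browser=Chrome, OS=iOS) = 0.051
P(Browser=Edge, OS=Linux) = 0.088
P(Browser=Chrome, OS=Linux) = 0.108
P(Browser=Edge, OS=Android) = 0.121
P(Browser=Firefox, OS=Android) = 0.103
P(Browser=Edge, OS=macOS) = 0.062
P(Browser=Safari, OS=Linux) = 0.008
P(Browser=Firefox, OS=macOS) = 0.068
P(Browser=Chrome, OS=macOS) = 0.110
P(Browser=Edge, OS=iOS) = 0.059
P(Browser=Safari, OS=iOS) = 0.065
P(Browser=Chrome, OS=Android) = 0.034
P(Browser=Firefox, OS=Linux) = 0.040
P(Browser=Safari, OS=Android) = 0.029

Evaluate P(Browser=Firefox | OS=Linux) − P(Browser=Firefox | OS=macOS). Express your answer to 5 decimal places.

P(OS=Linux) = 0.108 + 0.040 + 0.008 + 0.088 = 0.244; P(Browser=Firefox | OS=Linux) = 0.040/0.244 = 0.163934.
P(OS=macOS) = 0.110 + 0.068 + 0.033 + 0.062 = 0.273; P(Browser=Firefox | OS=macOS) = 0.068/0.273 = 0.249084.
Difference = -0.08515.

-0.08515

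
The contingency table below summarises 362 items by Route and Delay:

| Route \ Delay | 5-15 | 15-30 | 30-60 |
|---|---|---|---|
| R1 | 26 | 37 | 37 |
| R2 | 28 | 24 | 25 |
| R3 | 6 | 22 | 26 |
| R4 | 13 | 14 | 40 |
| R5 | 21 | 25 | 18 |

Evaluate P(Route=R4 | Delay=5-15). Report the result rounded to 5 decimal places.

Total with Delay=5-15: 26 + 28 + 6 + 13 + 21 = 94.
P(Route=R4 | Delay=5-15) = 13/94 = 0.13830.

0.13830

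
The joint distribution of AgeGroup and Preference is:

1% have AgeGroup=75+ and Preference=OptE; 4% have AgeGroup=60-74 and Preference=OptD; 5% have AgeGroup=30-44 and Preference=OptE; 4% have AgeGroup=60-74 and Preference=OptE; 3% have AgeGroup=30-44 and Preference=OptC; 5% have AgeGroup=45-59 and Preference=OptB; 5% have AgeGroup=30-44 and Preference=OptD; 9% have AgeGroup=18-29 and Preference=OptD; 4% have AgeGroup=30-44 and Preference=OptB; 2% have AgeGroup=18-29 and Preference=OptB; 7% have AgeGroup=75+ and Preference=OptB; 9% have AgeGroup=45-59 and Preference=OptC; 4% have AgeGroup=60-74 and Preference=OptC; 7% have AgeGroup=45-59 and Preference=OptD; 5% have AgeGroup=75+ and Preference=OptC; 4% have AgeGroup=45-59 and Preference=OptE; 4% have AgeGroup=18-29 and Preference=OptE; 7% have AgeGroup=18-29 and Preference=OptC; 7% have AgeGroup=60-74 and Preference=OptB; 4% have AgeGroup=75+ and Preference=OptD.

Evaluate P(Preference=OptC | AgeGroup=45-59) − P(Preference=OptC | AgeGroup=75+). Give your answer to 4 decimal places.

P(AgeGroup=45-59) = 0.05 + 0.09 + 0.07 + 0.04 = 0.25; P(Preference=OptC | AgeGroup=45-59) = 0.09/0.25 = 0.36000.
P(AgeGroup=75+) = 0.07 + 0.05 + 0.04 + 0.01 = 0.17; P(Preference=OptC | AgeGroup=75+) = 0.05/0.17 = 0.29412.
Difference = 0.0659.

0.0659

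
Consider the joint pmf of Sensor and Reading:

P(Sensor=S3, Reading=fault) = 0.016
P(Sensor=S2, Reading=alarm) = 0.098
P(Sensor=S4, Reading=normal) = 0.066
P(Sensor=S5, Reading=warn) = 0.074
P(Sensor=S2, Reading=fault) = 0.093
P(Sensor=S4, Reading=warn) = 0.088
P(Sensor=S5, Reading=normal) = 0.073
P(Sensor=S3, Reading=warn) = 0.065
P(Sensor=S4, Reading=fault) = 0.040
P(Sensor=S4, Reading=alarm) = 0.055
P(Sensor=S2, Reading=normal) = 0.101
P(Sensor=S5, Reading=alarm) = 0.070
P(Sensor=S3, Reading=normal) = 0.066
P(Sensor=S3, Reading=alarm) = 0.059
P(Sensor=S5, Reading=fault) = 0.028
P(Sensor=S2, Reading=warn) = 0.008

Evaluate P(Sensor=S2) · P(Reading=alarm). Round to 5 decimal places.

P(Sensor=S2) = 0.101 + 0.008 + 0.098 + 0.093 = 0.300.
P(Reading=alarm) = 0.098 + 0.059 + 0.055 + 0.070 = 0.282.
Product: 0.300 × 0.282 = 0.08460.

0.08460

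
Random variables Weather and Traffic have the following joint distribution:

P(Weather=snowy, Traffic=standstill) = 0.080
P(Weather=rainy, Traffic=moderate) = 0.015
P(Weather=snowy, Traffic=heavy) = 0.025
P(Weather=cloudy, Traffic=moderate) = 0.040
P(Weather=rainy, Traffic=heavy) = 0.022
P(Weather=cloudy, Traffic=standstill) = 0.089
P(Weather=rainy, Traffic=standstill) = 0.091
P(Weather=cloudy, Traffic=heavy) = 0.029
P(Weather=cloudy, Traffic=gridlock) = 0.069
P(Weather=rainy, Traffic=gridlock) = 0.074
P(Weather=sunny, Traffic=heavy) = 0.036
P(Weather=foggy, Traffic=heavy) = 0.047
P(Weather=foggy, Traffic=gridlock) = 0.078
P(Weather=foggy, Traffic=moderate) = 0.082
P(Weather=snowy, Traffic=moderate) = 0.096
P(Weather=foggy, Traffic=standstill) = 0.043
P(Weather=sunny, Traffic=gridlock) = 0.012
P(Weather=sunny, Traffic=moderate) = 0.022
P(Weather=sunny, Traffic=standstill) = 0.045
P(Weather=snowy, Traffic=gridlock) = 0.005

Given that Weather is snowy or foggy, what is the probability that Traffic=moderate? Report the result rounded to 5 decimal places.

P(Weather=snowy) = 0.096 + 0.025 + 0.005 + 0.080 = 0.206.
P(Weather=foggy) = 0.082 + 0.047 + 0.078 + 0.043 = 0.250.
P(Weather ∈ {snowy, foggy}) = 0.206 + 0.250 = 0.456; P(Traffic=moderate, Weather ∈ {snowy, foggy}) = 0.096 + 0.082 = 0.178.
P(Traffic=moderate | Weather ∈ {snowy, foggy}) = 0.178/0.456 = 0.39035.

0.39035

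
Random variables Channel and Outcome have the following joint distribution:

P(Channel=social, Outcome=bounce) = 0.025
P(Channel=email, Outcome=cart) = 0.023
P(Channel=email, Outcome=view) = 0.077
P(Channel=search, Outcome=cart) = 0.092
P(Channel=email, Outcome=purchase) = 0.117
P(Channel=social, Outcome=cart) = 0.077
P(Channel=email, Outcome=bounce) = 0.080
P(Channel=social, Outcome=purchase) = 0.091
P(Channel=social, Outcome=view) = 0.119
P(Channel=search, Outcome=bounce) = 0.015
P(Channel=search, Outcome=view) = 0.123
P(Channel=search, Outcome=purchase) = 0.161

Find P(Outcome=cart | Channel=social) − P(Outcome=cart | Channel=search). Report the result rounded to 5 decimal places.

P(Channel=social) = 0.025 + 0.119 + 0.077 + 0.091 = 0.312; P(Outcome=cart | Channel=social) = 0.077/0.312 = 0.246795.
P(Channel=search) = 0.015 + 0.123 + 0.092 + 0.161 = 0.391; P(Outcome=cart | Channel=search) = 0.092/0.391 = 0.235294.
Difference = 0.01150.

0.01150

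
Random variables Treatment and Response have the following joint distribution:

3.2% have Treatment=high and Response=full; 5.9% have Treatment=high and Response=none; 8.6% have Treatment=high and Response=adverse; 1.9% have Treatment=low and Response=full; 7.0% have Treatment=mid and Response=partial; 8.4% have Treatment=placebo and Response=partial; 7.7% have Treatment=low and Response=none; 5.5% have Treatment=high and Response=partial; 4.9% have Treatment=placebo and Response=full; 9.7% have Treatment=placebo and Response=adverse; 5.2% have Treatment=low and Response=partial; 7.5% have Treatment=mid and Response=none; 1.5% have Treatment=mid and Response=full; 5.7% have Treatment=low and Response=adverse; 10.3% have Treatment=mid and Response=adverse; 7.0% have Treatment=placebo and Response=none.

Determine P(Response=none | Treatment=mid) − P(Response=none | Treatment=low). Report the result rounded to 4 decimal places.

-0.0904

P(Treatment=mid) = 0.075 + 0.070 + 0.015 + 0.103 = 0.263; P(Response=none | Treatment=mid) = 0.075/0.263 = 0.28517.
P(Treatment=low) = 0.077 + 0.052 + 0.019 + 0.057 = 0.205; P(Response=none | Treatment=low) = 0.077/0.205 = 0.37561.
Difference = -0.0904.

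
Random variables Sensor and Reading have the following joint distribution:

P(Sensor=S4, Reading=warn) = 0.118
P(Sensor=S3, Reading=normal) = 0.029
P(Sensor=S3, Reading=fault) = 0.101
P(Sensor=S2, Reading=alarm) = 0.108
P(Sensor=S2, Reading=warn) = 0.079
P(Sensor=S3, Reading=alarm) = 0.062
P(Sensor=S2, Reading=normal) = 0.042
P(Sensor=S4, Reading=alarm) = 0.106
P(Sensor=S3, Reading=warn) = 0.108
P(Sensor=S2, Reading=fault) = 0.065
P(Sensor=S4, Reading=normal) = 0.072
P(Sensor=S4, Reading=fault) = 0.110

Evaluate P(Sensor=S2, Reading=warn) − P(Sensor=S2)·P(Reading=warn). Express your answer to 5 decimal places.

P(Sensor=S2) = 0.042 + 0.079 + 0.108 + 0.065 = 0.294.
P(Reading=warn) = 0.079 + 0.108 + 0.118 = 0.305.
P(Sensor=S2, Reading=warn) − P(Sensor=S2)P(Reading=warn) = 0.079 − 0.294×0.305 = -0.01067.

-0.01067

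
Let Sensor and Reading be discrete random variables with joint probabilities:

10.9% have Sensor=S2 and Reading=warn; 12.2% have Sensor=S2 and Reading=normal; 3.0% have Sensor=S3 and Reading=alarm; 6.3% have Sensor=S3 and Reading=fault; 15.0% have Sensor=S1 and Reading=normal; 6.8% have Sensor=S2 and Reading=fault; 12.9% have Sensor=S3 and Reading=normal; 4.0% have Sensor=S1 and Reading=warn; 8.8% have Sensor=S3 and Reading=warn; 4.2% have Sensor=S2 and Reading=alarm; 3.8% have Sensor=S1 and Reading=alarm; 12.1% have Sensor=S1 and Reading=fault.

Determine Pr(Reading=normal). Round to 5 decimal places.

P(Reading=normal) = 0.150 + 0.122 + 0.129 = 0.401.

0.40100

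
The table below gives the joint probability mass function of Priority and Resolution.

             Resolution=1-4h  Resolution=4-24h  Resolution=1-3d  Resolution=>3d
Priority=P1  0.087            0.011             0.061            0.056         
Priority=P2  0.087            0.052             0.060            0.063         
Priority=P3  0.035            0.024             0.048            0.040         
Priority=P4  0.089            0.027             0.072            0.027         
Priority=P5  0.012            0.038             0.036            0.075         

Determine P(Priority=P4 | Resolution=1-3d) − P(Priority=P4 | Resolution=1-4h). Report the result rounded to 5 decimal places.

P(Resolution=1-3d) = 0.061 + 0.060 + 0.048 + 0.072 + 0.036 = 0.277; P(Priority=P4 | Resolution=1-3d) = 0.072/0.277 = 0.259928.
P(Resolution=1-4h) = 0.087 + 0.087 + 0.035 + 0.089 + 0.012 = 0.310; P(Priority=P4 | Resolution=1-4h) = 0.089/0.310 = 0.287097.
Difference = -0.02717.

-0.02717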